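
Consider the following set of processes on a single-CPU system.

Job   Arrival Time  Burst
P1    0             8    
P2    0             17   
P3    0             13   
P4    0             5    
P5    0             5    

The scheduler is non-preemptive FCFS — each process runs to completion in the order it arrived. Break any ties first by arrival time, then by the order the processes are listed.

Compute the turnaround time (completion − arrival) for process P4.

43

Schedule: | P1 0-8 | P2 8-25 | P3 25-38 | P4 38-43 | P5 43-48 |
Completion: P1=8  P2=25  P3=38  P4=43  P5=48
Turnaround (C−A): P1=8  P2=25  P3=38  P4=43  P5=48
Turnaround(P4) = completion − arrival = 43 − 0 = 43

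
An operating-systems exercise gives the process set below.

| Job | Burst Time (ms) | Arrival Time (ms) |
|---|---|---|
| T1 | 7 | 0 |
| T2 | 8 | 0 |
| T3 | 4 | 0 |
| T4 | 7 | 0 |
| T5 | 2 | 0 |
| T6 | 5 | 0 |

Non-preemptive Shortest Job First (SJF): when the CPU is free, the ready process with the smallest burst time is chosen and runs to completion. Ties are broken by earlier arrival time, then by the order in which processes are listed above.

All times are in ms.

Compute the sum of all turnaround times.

Schedule: | T5 0-2 | T3 2-6 | T6 6-11 | T1 11-18 | T4 18-25 | T2 25-33 |
Completion: T1=18  T2=33  T3=6  T4=25  T5=2  T6=11
Turnaround (C−A): T1=18  T2=33  T3=6  T4=25  T5=2  T6=11
Turnaround = completion − arrival: T1=18, T2=33, T3=6, T4=25, T5=2, T6=11
Total turnaround = 18 + 33 + 6 + 25 + 2 + 11 = 95

95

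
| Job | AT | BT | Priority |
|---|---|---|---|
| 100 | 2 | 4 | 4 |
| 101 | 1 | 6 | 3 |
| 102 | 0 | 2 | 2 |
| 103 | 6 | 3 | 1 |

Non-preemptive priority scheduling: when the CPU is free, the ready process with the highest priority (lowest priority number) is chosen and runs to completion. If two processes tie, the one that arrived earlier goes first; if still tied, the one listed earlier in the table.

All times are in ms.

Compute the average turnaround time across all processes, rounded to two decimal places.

6.75

Timeline: | 102 0-2 | 101 2-8 | 103 8-11 | 100 11-15 |
Completion: 100=15  101=8  102=2  103=11
Turnaround times: 100=13, 101=7, 102=2, 103=5
Average turnaround = (13+7+2+5) / 4 = 27/4 = 6.75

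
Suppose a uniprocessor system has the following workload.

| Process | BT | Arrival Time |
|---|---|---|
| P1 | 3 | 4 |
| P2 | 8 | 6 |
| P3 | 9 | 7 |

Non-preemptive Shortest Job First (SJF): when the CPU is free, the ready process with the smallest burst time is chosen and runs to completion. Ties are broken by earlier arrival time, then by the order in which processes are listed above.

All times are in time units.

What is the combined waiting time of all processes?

9

Timeline: | idle 0-4 | P1 4-7 | P2 7-15 | P3 15-24 |
Completion: P1=7  P2=15  P3=24
Turnaround (C−A): P1=3  P2=9  P3=17
Waiting = turnaround − burst: P1=0, P2=1, P3=8
Total waiting = 0 + 1 + 8 = 9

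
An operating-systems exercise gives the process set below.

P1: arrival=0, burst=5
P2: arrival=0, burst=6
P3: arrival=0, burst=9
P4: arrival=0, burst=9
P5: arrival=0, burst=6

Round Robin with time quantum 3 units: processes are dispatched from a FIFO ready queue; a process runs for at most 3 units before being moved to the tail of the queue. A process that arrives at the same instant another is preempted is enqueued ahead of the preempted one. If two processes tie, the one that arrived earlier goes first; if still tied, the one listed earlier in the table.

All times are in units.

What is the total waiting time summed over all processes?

Schedule: | P1 0-3 | P2 3-6 | P3 6-9 | P4 9-12 | P5 12-15 | P1 15-17 | P2 17-20 | P3 20-23 | P4 23-26 | P5 26-29 | P3 29-32 | P4 32-35 |
Completion: P1=17  P2=20  P3=32  P4=35  P5=29
Turnaround (C−A): P1=17  P2=20  P3=32  P4=35  P5=29
Waiting = turnaround − burst: P1=12, P2=14, P3=23, P4=26, P5=23
Total waiting = 12 + 14 + 23 + 26 + 23 = 98

98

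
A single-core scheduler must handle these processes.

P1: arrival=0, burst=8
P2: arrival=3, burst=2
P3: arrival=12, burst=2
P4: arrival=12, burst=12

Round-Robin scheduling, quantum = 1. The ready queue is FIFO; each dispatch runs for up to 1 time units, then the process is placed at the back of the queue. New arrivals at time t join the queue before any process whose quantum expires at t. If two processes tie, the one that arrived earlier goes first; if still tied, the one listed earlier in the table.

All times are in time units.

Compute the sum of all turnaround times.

30

Gantt: | P1 0-3 | P2 3-4 | P1 4-5 | P2 5-6 | P1 6-10 | idle 10-12 | P3 12-13 | P4 13-14 | P3 14-15 | P4 15-26 |
Completion: P1=10  P2=6  P3=15  P4=26
Turnaround (C−A): P1=10  P2=3  P3=3  P4=14
Turnaround = completion − arrival: P1=10, P2=3, P3=3, P4=14
Total turnaround = 10 + 3 + 3 + 14 = 30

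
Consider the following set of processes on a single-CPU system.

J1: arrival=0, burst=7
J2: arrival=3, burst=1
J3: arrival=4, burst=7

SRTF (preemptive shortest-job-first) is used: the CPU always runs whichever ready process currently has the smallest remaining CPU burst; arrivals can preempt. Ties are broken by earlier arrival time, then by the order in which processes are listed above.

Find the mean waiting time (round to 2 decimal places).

Schedule: | J1 0-3 | J2 3-4 | J1 4-8 | J3 8-15 |
Completion: J1=8  J2=4  J3=15
Turnaround (C−A): J1=8  J2=1  J3=11
Waiting times: J1=1, J2=0, J3=4
Average waiting = (1+0+4) / 3 = 5/3 = 1.67

1.67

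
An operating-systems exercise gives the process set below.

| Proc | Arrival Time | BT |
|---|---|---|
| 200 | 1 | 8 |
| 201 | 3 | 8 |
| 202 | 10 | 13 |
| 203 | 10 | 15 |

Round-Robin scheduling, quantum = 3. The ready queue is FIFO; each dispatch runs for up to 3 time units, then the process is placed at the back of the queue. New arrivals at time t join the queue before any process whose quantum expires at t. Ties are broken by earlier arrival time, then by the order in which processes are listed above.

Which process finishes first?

Schedule: | idle 0-1 | 200 1-4 | 201 4-7 | 200 7-10 | 201 10-13 | 202 13-16 | 203 16-19 | 200 19-21 | 201 21-23 | 202 23-26 | 203 26-29 | 202 29-32 | 203 32-35 | 202 35-38 | 203 38-41 | 202 41-42 | 203 42-45 |
Completion: 200=21  201=23  202=42  203=45
Turnaround (C−A): 200=20  201=20  202=32  203=35
Finish order: 200 → 201 → 202 → 203

200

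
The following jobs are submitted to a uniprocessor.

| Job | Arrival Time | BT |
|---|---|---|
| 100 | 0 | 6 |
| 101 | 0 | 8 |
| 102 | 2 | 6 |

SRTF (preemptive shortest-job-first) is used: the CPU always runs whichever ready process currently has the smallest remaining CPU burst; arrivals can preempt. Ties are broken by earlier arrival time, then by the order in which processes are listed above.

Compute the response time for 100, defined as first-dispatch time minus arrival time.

Gantt: | 100 0-6 | 102 6-12 | 101 12-20 |
Completion: 100=6  101=20  102=12
Response(100) = first start − arrival = 0 − 0 = 0

0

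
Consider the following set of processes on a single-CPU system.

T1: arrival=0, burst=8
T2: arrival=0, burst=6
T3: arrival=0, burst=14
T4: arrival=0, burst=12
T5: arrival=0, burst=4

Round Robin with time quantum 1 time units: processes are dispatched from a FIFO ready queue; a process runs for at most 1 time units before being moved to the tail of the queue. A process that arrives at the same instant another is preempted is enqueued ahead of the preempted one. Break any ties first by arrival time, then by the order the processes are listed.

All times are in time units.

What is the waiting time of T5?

16

Timeline: | T1 0-1 | T2 1-2 | T3 2-3 | T4 3-4 | T5 4-5 | T1 5-6 | T2 6-7 | T3 7-8 | T4 8-9 | T5 9-10 | T1 10-11 | T2 11-12 | T3 12-13 | T4 13-14 | T5 14-15 | T1 15-16 | T2 16-17 | T3 17-18 | T4 18-19 | T5 19-20 | T1 20-21 | T2 21-22 | T3 22-23 | T4 23-24 | T1 24-25 | T2 25-26 | T3 26-27 | T4 27-28 | T1 28-29 | T3 29-30 | T4 30-31 | T1 31-32 | T3 32-33 | T4 33-34 | T3 34-35 | T4 35-36 | T3 36-37 | T4 37-38 | T3 38-39 | T4 39-40 | T3 40-41 | T4 41-42 | T3 42-44 |
Completion: T1=32  T2=26  T3=44  T4=42  T5=20
Turnaround (C−A): T1=32  T2=26  T3=44  T4=42  T5=20
Waiting(T5) = turnaround − burst = 20 − 4 = 16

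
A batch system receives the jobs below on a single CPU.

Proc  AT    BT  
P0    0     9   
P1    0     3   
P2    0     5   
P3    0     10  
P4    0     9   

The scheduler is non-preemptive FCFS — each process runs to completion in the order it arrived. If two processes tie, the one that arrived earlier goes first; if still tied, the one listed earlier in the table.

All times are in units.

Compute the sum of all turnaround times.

101

Timeline: | P0 0-9 | P1 9-12 | P2 12-17 | P3 17-27 | P4 27-36 |
Completion: P0=9  P1=12  P2=17  P3=27  P4=36
Turnaround (C−A): P0=9  P1=12  P2=17  P3=27  P4=36
Turnaround = completion − arrival: P0=9, P1=12, P2=17, P3=27, P4=36
Total turnaround = 9 + 12 + 17 + 27 + 36 = 101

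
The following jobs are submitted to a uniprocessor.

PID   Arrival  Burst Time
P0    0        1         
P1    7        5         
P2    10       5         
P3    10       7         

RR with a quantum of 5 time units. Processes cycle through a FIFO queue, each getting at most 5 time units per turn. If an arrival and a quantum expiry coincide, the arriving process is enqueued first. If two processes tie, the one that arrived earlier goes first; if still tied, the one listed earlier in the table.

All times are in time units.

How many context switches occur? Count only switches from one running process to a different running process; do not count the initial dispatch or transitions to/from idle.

2

Schedule: | P0 0-1 | idle 1-7 | P1 7-12 | P2 12-17 | P3 17-24 |
Completion: P0=1  P1=12  P2=17  P3=24
Turnaround (C−A): P0=1  P1=5  P2=7  P3=14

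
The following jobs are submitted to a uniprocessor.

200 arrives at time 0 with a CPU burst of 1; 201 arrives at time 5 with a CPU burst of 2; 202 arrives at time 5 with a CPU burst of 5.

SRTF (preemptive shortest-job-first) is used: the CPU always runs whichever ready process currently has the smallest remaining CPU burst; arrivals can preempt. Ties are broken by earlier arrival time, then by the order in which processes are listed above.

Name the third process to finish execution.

Gantt: | 200 0-1 | idle 1-5 | 201 5-7 | 202 7-12 |
Completion: 200=1  201=7  202=12
Turnaround (C−A): 200=1  201=2  202=7
Finish order: 200 → 201 → 202

202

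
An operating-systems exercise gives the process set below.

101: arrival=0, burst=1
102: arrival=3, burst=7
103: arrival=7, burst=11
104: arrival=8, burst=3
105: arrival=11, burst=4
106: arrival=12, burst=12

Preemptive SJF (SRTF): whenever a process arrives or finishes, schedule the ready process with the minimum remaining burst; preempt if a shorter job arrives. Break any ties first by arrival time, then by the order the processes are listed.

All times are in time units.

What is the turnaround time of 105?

6

Timeline: | 101 0-1 | idle 1-3 | 102 3-10 | 104 10-13 | 105 13-17 | 103 17-28 | 106 28-40 |
Completion: 101=1  102=10  103=28  104=13  105=17  106=40
Turnaround(105) = completion − arrival = 17 − 11 = 6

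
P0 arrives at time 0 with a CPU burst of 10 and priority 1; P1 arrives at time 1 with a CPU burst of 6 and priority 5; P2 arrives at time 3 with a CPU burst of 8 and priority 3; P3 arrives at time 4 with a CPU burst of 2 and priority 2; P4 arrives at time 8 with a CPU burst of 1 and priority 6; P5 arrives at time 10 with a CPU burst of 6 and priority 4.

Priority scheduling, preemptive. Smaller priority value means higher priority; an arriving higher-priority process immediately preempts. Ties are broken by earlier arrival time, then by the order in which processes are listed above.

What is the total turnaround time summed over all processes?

Timeline: | P0 0-10 | P3 10-12 | P2 12-20 | P5 20-26 | P1 26-32 | P4 32-33 |
Completion: P0=10  P1=32  P2=20  P3=12  P4=33  P5=26
Turnaround (C−A): P0=10  P1=31  P2=17  P3=8  P4=25  P5=16
Turnaround = completion − arrival: P0=10, P1=31, P2=17, P3=8, P4=25, P5=16
Total turnaround = 10 + 31 + 17 + 8 + 25 + 16 = 107

107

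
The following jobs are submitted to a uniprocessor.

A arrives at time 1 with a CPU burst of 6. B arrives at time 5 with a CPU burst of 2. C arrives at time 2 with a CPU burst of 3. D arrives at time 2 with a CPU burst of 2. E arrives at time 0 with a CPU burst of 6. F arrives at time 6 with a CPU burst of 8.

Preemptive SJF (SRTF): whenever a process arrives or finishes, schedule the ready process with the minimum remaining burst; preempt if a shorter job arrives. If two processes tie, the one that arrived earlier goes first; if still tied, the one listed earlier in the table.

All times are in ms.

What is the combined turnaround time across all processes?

Timeline: | E 0-2 | D 2-4 | C 4-7 | B 7-9 | E 9-13 | A 13-19 | F 19-27 |
Completion: A=19  B=9  C=7  D=4  E=13  F=27
Turnaround (C−A): A=18  B=4  C=5  D=2  E=13  F=21
Turnaround = completion − arrival: A=18, B=4, C=5, D=2, E=13, F=21
Total turnaround = 18 + 4 + 5 + 2 + 13 + 21 = 63

63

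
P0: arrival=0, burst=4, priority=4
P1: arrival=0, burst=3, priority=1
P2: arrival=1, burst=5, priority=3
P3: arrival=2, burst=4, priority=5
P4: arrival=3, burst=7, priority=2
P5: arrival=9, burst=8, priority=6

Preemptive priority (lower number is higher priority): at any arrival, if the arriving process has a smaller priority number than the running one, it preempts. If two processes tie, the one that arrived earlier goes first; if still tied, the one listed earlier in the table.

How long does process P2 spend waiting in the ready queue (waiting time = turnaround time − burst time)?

9

Timeline: | P1 0-3 | P4 3-10 | P2 10-15 | P0 15-19 | P3 19-23 | P5 23-31 |
Completion: P0=19  P1=3  P2=15  P3=23  P4=10  P5=31
Turnaround (C−A): P0=19  P1=3  P2=14  P3=21  P4=7  P5=22
Waiting(P2) = turnaround − burst = 14 − 5 = 9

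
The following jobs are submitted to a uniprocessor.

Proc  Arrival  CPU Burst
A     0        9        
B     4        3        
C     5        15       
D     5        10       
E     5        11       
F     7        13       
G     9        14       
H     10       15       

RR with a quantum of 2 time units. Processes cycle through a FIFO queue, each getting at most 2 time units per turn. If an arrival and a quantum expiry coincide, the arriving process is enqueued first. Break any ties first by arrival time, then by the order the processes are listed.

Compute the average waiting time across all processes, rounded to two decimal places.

50.00

Schedule: | A 0-4 | B 4-6 | A 6-8 | C 8-10 | D 10-12 | E 12-14 | B 14-15 | F 15-17 | A 17-19 | G 19-21 | H 21-23 | C 23-25 | D 25-27 | E 27-29 | F 29-31 | A 31-32 | G 32-34 | H 34-36 | C 36-38 | D 38-40 | E 40-42 | F 42-44 | G 44-46 | H 46-48 | C 48-50 | D 50-52 | E 52-54 | F 54-56 | G 56-58 | H 58-60 | C 60-62 | D 62-64 | E 64-66 | F 66-68 | G 68-70 | H 70-72 | C 72-74 | E 74-75 | F 75-77 | G 77-79 | H 79-81 | C 81-83 | F 83-84 | G 84-86 | H 86-88 | C 88-89 | H 89-90 |
Completion: A=32  B=15  C=89  D=64  E=75  F=84  G=86  H=90
Waiting times: A=23, B=8, C=69, D=49, E=59, F=64, G=63, H=65
Average waiting = (23+8+69+49+59+64+63+65) / 8 = 400/8 = 50.00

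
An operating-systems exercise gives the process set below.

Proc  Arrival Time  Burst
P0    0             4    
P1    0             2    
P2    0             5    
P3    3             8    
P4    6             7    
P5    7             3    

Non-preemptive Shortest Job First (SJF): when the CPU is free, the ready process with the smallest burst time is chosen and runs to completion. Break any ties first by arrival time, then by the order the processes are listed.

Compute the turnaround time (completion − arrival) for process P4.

15

Schedule: | P1 0-2 | P0 2-6 | P2 6-11 | P5 11-14 | P4 14-21 | P3 21-29 |
Completion: P0=6  P1=2  P2=11  P3=29  P4=21  P5=14
Turnaround(P4) = completion − arrival = 21 − 6 = 15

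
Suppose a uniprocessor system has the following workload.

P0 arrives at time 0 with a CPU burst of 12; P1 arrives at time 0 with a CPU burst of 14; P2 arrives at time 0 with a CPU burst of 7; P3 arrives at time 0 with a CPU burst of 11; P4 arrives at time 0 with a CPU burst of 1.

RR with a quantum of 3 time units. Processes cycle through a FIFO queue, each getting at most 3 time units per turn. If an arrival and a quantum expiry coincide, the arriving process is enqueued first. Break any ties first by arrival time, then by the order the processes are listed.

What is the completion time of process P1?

45

Schedule: | P0 0-3 | P1 3-6 | P2 6-9 | P3 9-12 | P4 12-13 | P0 13-16 | P1 16-19 | P2 19-22 | P3 22-25 | P0 25-28 | P1 28-31 | P2 31-32 | P3 32-35 | P0 35-38 | P1 38-41 | P3 41-43 | P1 43-45 |
Completion: P0=38  P1=45  P2=32  P3=43  P4=13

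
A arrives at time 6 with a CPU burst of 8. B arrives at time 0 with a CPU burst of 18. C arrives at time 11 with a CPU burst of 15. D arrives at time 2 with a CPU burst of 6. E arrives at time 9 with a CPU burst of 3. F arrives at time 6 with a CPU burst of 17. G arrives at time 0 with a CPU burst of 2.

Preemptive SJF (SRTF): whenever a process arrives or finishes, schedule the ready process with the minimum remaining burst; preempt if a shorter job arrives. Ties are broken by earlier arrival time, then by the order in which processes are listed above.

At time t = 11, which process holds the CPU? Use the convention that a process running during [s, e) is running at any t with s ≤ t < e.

E

Timeline: | G 0-2 | D 2-8 | A 8-9 | E 9-12 | A 12-19 | C 19-34 | F 34-51 | B 51-69 |
Completion: A=19  B=69  C=34  D=8  E=12  F=51  G=2
Turnaround (C−A): A=13  B=69  C=23  D=6  E=3  F=45  G=2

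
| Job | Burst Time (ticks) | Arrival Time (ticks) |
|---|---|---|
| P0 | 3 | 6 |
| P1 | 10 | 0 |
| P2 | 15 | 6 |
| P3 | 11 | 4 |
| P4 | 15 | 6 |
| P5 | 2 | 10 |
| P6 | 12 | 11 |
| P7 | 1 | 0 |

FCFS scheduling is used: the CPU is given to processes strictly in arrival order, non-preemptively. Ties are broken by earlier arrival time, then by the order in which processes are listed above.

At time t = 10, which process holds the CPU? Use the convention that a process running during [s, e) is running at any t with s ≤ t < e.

P7

Gantt: | P1 0-10 | P7 10-11 | P3 11-22 | P0 22-25 | P2 25-40 | P4 40-55 | P5 55-57 | P6 57-69 |
Completion: P0=25  P1=10  P2=40  P3=22  P4=55  P5=57  P6=69  P7=11
Turnaround (C−A): P0=19  P1=10  P2=34  P3=18  P4=49  P5=47  P6=58  P7=11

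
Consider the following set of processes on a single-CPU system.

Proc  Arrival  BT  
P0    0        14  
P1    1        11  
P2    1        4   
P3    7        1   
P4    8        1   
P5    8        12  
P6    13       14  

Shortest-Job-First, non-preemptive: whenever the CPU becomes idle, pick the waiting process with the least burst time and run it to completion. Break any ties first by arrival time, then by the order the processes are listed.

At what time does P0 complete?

14

Timeline: | P0 0-14 | P3 14-15 | P4 15-16 | P2 16-20 | P1 20-31 | P5 31-43 | P6 43-57 |
Completion: P0=14  P1=31  P2=20  P3=15  P4=16  P5=43  P6=57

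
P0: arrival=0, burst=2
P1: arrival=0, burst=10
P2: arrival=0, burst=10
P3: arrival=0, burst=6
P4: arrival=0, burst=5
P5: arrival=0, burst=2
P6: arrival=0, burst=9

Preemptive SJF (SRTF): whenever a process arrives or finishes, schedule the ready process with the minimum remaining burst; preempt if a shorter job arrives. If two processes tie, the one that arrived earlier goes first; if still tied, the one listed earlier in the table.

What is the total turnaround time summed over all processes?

Schedule: | P0 0-2 | P5 2-4 | P4 4-9 | P3 9-15 | P6 15-24 | P1 24-34 | P2 34-44 |
Completion: P0=2  P1=34  P2=44  P3=15  P4=9  P5=4  P6=24
Turnaround (C−A): P0=2  P1=34  P2=44  P3=15  P4=9  P5=4  P6=24
Turnaround = completion − arrival: P0=2, P1=34, P2=44, P3=15, P4=9, P5=4, P6=24
Total turnaround = 2 + 34 + 44 + 15 + 9 + 4 + 24 = 132

132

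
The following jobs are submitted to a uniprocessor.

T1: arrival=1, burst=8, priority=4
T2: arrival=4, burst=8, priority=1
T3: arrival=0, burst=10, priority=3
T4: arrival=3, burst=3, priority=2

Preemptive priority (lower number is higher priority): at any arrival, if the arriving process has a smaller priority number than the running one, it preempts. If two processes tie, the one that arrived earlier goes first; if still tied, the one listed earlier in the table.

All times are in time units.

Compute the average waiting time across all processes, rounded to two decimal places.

9.75

Schedule: | T3 0-3 | T4 3-4 | T2 4-12 | T4 12-14 | T3 14-21 | T1 21-29 |
Completion: T1=29  T2=12  T3=21  T4=14
Waiting times: T1=20, T2=0, T3=11, T4=8
Average waiting = (20+0+11+8) / 4 = 39/4 = 9.75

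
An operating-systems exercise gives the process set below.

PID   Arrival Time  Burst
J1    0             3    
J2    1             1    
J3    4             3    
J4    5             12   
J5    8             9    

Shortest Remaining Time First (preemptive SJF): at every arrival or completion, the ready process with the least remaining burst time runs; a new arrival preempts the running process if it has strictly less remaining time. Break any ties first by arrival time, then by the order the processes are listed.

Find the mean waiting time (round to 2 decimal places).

2.40

Schedule: | J1 0-1 | J2 1-2 | J1 2-4 | J3 4-7 | J4 7-8 | J5 8-17 | J4 17-28 |
Completion: J1=4  J2=2  J3=7  J4=28  J5=17
Waiting times: J1=1, J2=0, J3=0, J4=11, J5=0
Average waiting = (1+0+0+11+0) / 5 = 12/5 = 2.40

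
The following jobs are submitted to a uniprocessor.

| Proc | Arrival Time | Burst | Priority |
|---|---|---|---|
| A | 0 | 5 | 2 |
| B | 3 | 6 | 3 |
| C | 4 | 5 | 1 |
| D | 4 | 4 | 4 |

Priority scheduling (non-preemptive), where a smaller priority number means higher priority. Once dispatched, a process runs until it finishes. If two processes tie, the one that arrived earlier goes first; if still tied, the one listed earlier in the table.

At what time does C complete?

10

Timeline: | A 0-5 | C 5-10 | B 10-16 | D 16-20 |
Completion: A=5  B=16  C=10  D=20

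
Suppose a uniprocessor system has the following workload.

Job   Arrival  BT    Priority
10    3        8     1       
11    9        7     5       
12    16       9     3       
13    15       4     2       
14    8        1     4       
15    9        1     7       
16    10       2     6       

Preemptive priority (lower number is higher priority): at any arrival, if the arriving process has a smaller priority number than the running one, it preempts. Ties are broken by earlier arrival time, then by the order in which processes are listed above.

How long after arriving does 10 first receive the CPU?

Gantt: | idle 0-3 | 10 3-11 | 14 11-12 | 11 12-15 | 13 15-19 | 12 19-28 | 11 28-32 | 16 32-34 | 15 34-35 |
Completion: 10=11  11=32  12=28  13=19  14=12  15=35  16=34
Response(10) = first start − arrival = 3 − 3 = 0

0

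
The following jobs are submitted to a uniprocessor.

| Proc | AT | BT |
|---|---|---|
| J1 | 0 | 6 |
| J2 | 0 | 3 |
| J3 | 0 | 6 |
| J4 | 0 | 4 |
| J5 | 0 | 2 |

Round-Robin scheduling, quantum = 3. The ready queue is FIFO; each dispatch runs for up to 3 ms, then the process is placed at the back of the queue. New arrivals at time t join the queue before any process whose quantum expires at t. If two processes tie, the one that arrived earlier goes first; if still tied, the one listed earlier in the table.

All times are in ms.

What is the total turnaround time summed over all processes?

78

Gantt: | J1 0-3 | J2 3-6 | J3 6-9 | J4 9-12 | J5 12-14 | J1 14-17 | J3 17-20 | J4 20-21 |
Completion: J1=17  J2=6  J3=20  J4=21  J5=14
Turnaround (C−A): J1=17  J2=6  J3=20  J4=21  J5=14
Turnaround = completion − arrival: J1=17, J2=6, J3=20, J4=21, J5=14
Total turnaround = 17 + 6 + 20 + 21 + 14 = 78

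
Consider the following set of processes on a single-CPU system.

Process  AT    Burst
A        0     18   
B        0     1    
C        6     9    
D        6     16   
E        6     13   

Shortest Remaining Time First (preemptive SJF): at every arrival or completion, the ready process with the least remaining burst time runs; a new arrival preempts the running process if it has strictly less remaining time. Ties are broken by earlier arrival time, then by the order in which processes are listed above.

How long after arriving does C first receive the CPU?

Schedule: | B 0-1 | A 1-6 | C 6-15 | A 15-28 | E 28-41 | D 41-57 |
Completion: A=28  B=1  C=15  D=57  E=41
Response(C) = first start − arrival = 6 − 6 = 0

0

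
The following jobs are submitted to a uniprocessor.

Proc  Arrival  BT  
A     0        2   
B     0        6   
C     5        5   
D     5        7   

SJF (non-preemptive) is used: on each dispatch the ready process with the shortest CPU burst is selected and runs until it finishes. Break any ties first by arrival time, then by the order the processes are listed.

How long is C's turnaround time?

Schedule: | A 0-2 | B 2-8 | C 8-13 | D 13-20 |
Completion: A=2  B=8  C=13  D=20
Turnaround (C−A): A=2  B=8  C=8  D=15
Turnaround(C) = completion − arrival = 13 − 5 = 8

8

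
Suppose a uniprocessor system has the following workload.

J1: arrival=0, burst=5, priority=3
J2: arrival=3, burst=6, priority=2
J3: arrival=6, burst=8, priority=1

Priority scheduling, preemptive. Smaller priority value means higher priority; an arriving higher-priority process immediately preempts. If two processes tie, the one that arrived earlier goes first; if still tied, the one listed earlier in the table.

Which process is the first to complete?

J3

Gantt: | J1 0-3 | J2 3-6 | J3 6-14 | J2 14-17 | J1 17-19 |
Completion: J1=19  J2=17  J3=14
Turnaround (C−A): J1=19  J2=14  J3=8
Finish order: J3 → J2 → J1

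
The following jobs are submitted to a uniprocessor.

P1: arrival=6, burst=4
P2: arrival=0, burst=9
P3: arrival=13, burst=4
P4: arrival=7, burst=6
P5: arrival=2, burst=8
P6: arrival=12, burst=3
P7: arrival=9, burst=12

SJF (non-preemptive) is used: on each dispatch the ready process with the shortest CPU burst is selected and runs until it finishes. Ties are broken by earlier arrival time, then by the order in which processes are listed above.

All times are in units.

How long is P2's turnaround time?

9

Timeline: | P2 0-9 | P1 9-13 | P6 13-16 | P3 16-20 | P4 20-26 | P5 26-34 | P7 34-46 |
Completion: P1=13  P2=9  P3=20  P4=26  P5=34  P6=16  P7=46
Turnaround(P2) = completion − arrival = 9 − 0 = 9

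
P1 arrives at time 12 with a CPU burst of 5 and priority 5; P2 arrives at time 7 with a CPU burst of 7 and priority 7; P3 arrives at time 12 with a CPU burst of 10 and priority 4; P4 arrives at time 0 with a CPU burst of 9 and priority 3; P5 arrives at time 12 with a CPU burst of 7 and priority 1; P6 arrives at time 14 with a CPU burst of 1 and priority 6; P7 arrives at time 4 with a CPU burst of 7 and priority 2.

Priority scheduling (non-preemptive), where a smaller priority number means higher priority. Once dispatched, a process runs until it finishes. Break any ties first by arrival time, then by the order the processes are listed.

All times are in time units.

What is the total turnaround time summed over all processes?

Gantt: | P4 0-9 | P7 9-16 | P5 16-23 | P3 23-33 | P1 33-38 | P6 38-39 | P2 39-46 |
Completion: P1=38  P2=46  P3=33  P4=9  P5=23  P6=39  P7=16
Turnaround (C−A): P1=26  P2=39  P3=21  P4=9  P5=11  P6=25  P7=12
Turnaround = completion − arrival: P1=26, P2=39, P3=21, P4=9, P5=11, P6=25, P7=12
Total turnaround = 26 + 39 + 21 + 9 + 11 + 25 + 12 = 143

143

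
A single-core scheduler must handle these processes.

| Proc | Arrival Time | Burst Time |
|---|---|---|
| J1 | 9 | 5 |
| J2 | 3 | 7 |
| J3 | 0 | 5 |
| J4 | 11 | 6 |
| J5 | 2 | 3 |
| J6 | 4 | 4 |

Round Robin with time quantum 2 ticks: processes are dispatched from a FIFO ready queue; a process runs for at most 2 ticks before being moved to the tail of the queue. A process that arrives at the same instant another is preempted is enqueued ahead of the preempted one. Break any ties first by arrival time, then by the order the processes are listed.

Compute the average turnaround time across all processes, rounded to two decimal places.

Timeline: | J3 0-2 | J5 2-4 | J3 4-6 | J2 6-8 | J6 8-10 | J5 10-11 | J3 11-12 | J2 12-14 | J1 14-16 | J6 16-18 | J4 18-20 | J2 20-22 | J1 22-24 | J4 24-26 | J2 26-27 | J1 27-28 | J4 28-30 |
Completion: J1=28  J2=27  J3=12  J4=30  J5=11  J6=18
Turnaround times: J1=19, J2=24, J3=12, J4=19, J5=9, J6=14
Average turnaround = (19+24+12+19+9+14) / 6 = 97/6 = 16.17

16.17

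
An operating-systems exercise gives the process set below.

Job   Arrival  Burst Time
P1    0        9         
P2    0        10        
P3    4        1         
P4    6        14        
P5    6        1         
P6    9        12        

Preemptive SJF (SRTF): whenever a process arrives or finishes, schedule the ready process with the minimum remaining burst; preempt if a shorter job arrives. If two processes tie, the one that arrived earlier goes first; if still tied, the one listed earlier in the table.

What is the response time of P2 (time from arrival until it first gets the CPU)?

Gantt: | P1 0-4 | P3 4-5 | P1 5-6 | P5 6-7 | P1 7-11 | P2 11-21 | P6 21-33 | P4 33-47 |
Completion: P1=11  P2=21  P3=5  P4=47  P5=7  P6=33
Turnaround (C−A): P1=11  P2=21  P3=1  P4=41  P5=1  P6=24
Response(P2) = first start − arrival = 11 − 0 = 11

11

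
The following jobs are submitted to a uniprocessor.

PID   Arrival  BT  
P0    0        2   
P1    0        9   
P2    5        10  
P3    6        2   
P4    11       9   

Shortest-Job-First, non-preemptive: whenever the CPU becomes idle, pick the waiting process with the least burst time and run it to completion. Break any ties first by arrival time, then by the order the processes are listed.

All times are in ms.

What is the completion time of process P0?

Schedule: | P0 0-2 | P1 2-11 | P3 11-13 | P4 13-22 | P2 22-32 |
Completion: P0=2  P1=11  P2=32  P3=13  P4=22

2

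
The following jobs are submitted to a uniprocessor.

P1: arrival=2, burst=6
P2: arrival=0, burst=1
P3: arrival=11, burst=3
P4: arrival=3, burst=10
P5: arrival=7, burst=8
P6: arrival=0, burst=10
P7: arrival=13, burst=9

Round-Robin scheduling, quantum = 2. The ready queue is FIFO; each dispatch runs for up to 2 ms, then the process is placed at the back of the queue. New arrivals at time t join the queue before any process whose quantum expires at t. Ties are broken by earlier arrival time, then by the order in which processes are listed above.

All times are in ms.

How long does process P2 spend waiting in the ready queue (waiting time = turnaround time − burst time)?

0

Gantt: | P2 0-1 | P6 1-3 | P1 3-5 | P4 5-7 | P6 7-9 | P1 9-11 | P5 11-13 | P4 13-15 | P6 15-17 | P3 17-19 | P1 19-21 | P7 21-23 | P5 23-25 | P4 25-27 | P6 27-29 | P3 29-30 | P7 30-32 | P5 32-34 | P4 34-36 | P6 36-38 | P7 38-40 | P5 40-42 | P4 42-44 | P7 44-47 |
Completion: P1=21  P2=1  P3=30  P4=44  P5=42  P6=38  P7=47
Waiting(P2) = turnaround − burst = 1 − 1 = 0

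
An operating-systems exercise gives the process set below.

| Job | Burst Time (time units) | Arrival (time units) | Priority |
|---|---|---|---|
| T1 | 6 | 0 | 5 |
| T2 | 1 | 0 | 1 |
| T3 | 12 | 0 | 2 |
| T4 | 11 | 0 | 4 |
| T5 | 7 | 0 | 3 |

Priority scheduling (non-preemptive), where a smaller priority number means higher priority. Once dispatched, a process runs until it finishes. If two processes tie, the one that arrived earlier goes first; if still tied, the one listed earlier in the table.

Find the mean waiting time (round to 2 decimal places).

Timeline: | T2 0-1 | T3 1-13 | T5 13-20 | T4 20-31 | T1 31-37 |
Completion: T1=37  T2=1  T3=13  T4=31  T5=20
Waiting times: T1=31, T2=0, T3=1, T4=20, T5=13
Average waiting = (31+0+1+20+13) / 5 = 65/5 = 13.00

13.00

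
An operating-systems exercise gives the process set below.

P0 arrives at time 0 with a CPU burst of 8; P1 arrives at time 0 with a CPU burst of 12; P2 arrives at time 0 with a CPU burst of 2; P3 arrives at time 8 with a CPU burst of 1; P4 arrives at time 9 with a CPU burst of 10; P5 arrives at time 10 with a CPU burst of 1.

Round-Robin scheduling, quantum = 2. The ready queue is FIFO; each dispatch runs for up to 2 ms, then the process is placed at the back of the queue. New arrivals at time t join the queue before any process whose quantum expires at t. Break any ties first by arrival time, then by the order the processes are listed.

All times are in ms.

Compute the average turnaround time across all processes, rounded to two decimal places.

Schedule: | P0 0-2 | P1 2-4 | P2 4-6 | P0 6-8 | P1 8-10 | P3 10-11 | P0 11-13 | P4 13-15 | P5 15-16 | P1 16-18 | P0 18-20 | P4 20-22 | P1 22-24 | P4 24-26 | P1 26-28 | P4 28-30 | P1 30-32 | P4 32-34 |
Completion: P0=20  P1=32  P2=6  P3=11  P4=34  P5=16
Turnaround (C−A): P0=20  P1=32  P2=6  P3=3  P4=25  P5=6
Turnaround times: P0=20, P1=32, P2=6, P3=3, P4=25, P5=6
Average turnaround = (20+32+6+3+25+6) / 6 = 92/6 = 15.33

15.33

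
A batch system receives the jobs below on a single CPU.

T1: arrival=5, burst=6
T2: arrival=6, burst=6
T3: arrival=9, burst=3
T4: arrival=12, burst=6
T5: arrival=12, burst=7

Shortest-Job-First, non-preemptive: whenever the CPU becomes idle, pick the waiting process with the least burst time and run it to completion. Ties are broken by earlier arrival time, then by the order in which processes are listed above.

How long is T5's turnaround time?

21

Timeline: | idle 0-5 | T1 5-11 | T3 11-14 | T2 14-20 | T4 20-26 | T5 26-33 |
Completion: T1=11  T2=20  T3=14  T4=26  T5=33
Turnaround (C−A): T1=6  T2=14  T3=5  T4=14  T5=21
Turnaround(T5) = completion − arrival = 33 − 12 = 21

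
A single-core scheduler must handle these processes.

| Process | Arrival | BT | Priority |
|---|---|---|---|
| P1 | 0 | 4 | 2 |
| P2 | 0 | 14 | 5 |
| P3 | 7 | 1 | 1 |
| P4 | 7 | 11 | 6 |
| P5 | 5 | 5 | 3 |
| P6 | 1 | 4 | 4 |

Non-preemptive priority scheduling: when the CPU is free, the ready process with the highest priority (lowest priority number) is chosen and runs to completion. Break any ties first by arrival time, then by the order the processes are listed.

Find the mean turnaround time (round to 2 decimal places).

Gantt: | P1 0-4 | P6 4-8 | P3 8-9 | P5 9-14 | P2 14-28 | P4 28-39 |
Completion: P1=4  P2=28  P3=9  P4=39  P5=14  P6=8
Turnaround (C−A): P1=4  P2=28  P3=2  P4=32  P5=9  P6=7
Turnaround times: P1=4, P2=28, P3=2, P4=32, P5=9, P6=7
Average turnaround = (4+28+2+32+9+7) / 6 = 82/6 = 13.67

13.67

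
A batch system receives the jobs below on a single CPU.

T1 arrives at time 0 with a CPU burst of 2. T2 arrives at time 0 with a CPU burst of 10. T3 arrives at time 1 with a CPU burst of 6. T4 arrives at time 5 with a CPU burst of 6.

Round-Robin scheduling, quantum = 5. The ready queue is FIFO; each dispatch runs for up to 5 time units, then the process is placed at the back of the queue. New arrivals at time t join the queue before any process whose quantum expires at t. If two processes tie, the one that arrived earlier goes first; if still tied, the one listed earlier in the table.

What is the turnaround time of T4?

19

Gantt: | T1 0-2 | T2 2-7 | T3 7-12 | T4 12-17 | T2 17-22 | T3 22-23 | T4 23-24 |
Completion: T1=2  T2=22  T3=23  T4=24
Turnaround (C−A): T1=2  T2=22  T3=22  T4=19
Turnaround(T4) = completion − arrival = 24 − 5 = 19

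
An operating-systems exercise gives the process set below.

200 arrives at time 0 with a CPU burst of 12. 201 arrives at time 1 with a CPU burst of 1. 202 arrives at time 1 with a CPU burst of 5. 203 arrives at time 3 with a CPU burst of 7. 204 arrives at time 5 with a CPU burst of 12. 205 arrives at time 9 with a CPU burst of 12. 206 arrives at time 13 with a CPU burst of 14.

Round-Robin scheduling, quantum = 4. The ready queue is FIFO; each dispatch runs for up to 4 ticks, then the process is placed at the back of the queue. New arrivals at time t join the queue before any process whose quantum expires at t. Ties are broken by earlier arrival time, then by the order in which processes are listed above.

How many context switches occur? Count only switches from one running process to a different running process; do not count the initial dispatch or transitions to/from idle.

Timeline: | 200 0-4 | 201 4-5 | 202 5-9 | 203 9-13 | 200 13-17 | 204 17-21 | 205 21-25 | 202 25-26 | 206 26-30 | 203 30-33 | 200 33-37 | 204 37-41 | 205 41-45 | 206 45-49 | 204 49-53 | 205 53-57 | 206 57-63 |
Completion: 200=37  201=5  202=26  203=33  204=53  205=57  206=63
Turnaround (C−A): 200=37  201=4  202=25  203=30  204=48  205=48  206=50

16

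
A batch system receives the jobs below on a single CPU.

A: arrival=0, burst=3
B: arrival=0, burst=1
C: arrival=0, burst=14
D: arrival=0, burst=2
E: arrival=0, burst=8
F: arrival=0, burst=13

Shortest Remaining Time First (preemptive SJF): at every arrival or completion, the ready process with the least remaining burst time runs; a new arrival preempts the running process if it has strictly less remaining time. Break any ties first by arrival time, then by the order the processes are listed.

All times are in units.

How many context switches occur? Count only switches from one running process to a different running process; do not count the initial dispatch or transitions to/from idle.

5

Schedule: | B 0-1 | D 1-3 | A 3-6 | E 6-14 | F 14-27 | C 27-41 |
Completion: A=6  B=1  C=41  D=3  E=14  F=27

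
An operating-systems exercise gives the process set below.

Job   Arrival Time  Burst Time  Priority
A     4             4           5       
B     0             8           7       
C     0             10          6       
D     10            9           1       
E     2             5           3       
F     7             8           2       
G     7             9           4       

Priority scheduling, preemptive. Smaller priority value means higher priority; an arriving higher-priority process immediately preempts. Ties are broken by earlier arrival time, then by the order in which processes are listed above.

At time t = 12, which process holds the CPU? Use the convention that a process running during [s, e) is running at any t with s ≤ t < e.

D

Timeline: | C 0-2 | E 2-7 | F 7-10 | D 10-19 | F 19-24 | G 24-33 | A 33-37 | C 37-45 | B 45-53 |
Completion: A=37  B=53  C=45  D=19  E=7  F=24  G=33
Turnaround (C−A): A=33  B=53  C=45  D=9  E=5  F=17  G=26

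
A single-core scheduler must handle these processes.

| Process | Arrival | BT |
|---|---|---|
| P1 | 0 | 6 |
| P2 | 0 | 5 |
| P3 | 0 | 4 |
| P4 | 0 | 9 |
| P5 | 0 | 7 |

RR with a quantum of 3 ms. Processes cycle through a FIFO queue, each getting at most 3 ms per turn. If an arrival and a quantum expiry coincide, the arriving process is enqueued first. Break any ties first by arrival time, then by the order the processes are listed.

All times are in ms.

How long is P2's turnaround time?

20

Schedule: | P1 0-3 | P2 3-6 | P3 6-9 | P4 9-12 | P5 12-15 | P1 15-18 | P2 18-20 | P3 20-21 | P4 21-24 | P5 24-27 | P4 27-30 | P5 30-31 |
Completion: P1=18  P2=20  P3=21  P4=30  P5=31
Turnaround(P2) = completion − arrival = 20 − 0 = 20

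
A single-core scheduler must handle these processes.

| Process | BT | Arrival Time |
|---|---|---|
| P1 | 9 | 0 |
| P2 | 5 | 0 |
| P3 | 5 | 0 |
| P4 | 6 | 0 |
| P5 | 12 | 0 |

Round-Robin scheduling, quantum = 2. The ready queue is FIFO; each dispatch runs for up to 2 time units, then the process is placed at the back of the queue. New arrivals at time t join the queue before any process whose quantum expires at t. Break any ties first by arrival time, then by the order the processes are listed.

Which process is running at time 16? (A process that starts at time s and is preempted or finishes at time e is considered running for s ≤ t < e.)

Timeline: | P1 0-2 | P2 2-4 | P3 4-6 | P4 6-8 | P5 8-10 | P1 10-12 | P2 12-14 | P3 14-16 | P4 16-18 | P5 18-20 | P1 20-22 | P2 22-23 | P3 23-24 | P4 24-26 | P5 26-28 | P1 28-30 | P5 30-32 | P1 32-33 | P5 33-37 |
Completion: P1=33  P2=23  P3=24  P4=26  P5=37
Turnaround (C−A): P1=33  P2=23  P3=24  P4=26  P5=37

P4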